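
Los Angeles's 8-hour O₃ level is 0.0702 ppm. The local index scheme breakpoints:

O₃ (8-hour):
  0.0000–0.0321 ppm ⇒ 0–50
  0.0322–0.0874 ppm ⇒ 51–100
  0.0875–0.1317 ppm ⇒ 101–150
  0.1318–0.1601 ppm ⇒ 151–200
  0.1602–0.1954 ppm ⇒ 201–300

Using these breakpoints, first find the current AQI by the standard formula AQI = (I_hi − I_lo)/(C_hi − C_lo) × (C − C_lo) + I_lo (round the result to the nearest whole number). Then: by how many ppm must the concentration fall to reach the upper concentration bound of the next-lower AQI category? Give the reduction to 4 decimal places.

0.0381

O₃: 0.0702 ∈ [0.0322, 0.0874] ↔ index [51, 100].
51 + (0.0702−0.0322)·(100−51)/(0.0874−0.0322) = 51 + 0.0380·49/0.0552 ≈ 84.73, so AQI = 85.
Current AQI 85 is in the Moderate range (51–100). The next-lower category tops out at AQI 50, whose upper concentration bound is 0.0321 ppm.
Reduction needed = 0.0702 − 0.0321 = 0.0381 ppm.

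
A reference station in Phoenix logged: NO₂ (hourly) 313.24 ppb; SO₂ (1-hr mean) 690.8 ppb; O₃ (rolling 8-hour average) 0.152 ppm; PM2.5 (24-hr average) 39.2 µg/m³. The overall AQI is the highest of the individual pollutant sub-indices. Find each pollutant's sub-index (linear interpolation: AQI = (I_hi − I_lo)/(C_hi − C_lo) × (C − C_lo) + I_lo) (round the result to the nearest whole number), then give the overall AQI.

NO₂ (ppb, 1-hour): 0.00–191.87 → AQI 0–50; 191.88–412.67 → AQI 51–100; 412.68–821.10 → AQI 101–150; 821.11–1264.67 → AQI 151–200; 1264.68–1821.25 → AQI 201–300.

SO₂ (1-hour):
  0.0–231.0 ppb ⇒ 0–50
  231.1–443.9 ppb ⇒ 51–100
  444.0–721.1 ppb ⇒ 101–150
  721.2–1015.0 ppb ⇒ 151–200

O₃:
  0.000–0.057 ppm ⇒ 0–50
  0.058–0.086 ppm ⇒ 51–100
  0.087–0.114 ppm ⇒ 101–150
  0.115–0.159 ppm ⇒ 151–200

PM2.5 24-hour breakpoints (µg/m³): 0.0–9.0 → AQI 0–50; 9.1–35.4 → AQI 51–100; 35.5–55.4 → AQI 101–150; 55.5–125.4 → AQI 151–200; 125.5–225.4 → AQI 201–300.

NO₂: 313.24 lies in 191.88–412.67, so I_lo=51, I_hi=100, C_lo=191.88, C_hi=412.67.
(100−51)/(412.67−191.88) × (313.24−191.88) + 51 = 49/220.79 × 121.36 + 51 ≈ 77.93 → 78.
SO₂: row 444.0–721.1 (AQI 101–150). (150−101)·(690.8−444.0)/(721.1−444.0) + 101 = 49·246.8/277.1 + 101 ≈ 144.64 → 145.
O₃ 0.152: bracket 0.115–0.159 → index 151–200; slope 49/0.044, offset 0.037.
AQI = 151 + 49/0.044·0.037 ≈ 192.20 ⇒ 192.
PM2.5 39.2: bracket 35.5–55.4 → index 101–150; slope 49/19.9, offset 3.7.
AQI = 101 + 49/19.9·3.7 ≈ 110.11 ⇒ 110.
Sub-indices: NO₂→78, SO₂→145, O₃→192, PM2.5→110. Overall AQI = max = 192; dominant pollutant is O₃.
AQI 192: Unhealthy.

192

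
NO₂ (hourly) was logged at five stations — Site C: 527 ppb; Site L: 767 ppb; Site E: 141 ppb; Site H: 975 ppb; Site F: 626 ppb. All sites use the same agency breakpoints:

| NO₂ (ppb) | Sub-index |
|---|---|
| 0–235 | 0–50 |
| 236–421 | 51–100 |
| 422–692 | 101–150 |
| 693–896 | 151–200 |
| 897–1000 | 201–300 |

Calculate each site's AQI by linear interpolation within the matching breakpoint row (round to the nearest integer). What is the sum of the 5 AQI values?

Site C 527: bracket 422–692 → index 101–150; slope 49/270, offset 105.
AQI = 101 + 49/270·105 ≈ 120.06 ⇒ 120.
Site L 767: bracket 693–896 → index 151–200; slope 49/203, offset 74.
AQI = 151 + 49/203·74 ≈ 168.86 ⇒ 169.
Site E: 141 lies in 0–235, so I_lo=0, I_hi=50, C_lo=0, C_hi=235.
(50−0)/(235−0) × (141−0) + 0 = 50/235 × 141 + 0 ≈ 30.00 → 30.
Site H: 975 ∈ [897, 1000] ↔ index [201, 300].
201 + (975−897)·(300−201)/(1000−897) = 201 + 78·99/103 ≈ 275.97, so AQI = 276.
Site F: row 422–692 (AQI 101–150). (150−101)·(626−422)/(692−422) + 101 = 49·204/270 + 101 ≈ 138.02 → 138.
AQIs: Site C=120, Site L=169, Site E=30, Site H=276, Site F=138. Sum = 120 + 169 + 30 + 276 + 138 = 733.

733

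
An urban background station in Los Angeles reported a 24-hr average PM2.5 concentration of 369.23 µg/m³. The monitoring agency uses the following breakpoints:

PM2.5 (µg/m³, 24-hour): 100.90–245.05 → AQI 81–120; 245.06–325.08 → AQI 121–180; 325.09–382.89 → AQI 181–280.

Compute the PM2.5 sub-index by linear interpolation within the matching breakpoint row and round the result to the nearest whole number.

PM2.5: row 325.09–382.89 (AQI 181–280). (280−181)·(369.23−325.09)/(382.89−325.09) + 181 = 99·44.14/57.80 + 181 ≈ 256.60 → 257.

257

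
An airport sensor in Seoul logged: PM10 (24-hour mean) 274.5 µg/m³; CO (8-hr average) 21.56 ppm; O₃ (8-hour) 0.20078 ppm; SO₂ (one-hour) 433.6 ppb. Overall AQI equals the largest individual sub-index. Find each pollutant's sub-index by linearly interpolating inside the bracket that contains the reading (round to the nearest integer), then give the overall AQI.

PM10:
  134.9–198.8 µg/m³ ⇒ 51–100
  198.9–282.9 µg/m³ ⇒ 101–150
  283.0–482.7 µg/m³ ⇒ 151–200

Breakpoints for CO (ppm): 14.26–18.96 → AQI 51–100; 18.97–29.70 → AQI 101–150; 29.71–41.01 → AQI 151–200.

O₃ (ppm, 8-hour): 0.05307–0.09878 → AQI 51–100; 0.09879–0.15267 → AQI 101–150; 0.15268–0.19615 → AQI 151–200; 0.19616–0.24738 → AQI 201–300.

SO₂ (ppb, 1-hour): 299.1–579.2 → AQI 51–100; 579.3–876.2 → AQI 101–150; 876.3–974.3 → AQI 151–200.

210

PM10: 274.5 lies in 198.9–282.9, so I_lo=101, I_hi=150, C_lo=198.9, C_hi=282.9.
(150−101)/(282.9−198.9) × (274.5−198.9) + 101 = 49/84.0 × 75.6 + 101 ≈ 145.10 → 145.
CO: row 18.97–29.70 (AQI 101–150). (150−101)·(21.56−18.97)/(29.70−18.97) + 101 = 49·2.59/10.73 + 101 ≈ 112.83 → 113.
O₃: 0.20078 ∈ [0.19616, 0.24738] ↔ index [201, 300].
201 + (0.20078−0.19616)·(300−201)/(0.24738−0.19616) = 201 + 0.00462·99/0.05122 ≈ 209.93, so AQI = 210.
SO₂: 433.6 lies in 299.1–579.2, so I_lo=51, I_hi=100, C_lo=299.1, C_hi=579.2.
(100−51)/(579.2−299.1) × (433.6−299.1) + 51 = 49/280.1 × 134.5 + 51 ≈ 74.53 → 75.
Sub-indices: PM10→145, CO→113, O₃→210, SO₂→75. Overall AQI = max = 210; dominant pollutant is O₃.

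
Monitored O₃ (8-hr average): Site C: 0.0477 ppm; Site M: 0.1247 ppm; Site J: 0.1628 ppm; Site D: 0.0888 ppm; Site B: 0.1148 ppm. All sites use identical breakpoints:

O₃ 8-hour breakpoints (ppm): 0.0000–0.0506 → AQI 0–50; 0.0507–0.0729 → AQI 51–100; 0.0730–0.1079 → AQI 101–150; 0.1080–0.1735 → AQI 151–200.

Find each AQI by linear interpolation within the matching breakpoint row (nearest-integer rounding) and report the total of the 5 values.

Site C 0.0477: bracket 0.0000–0.0506 → index 0–50; slope 50/0.0506, offset 0.0477.
AQI = 0 + 50/0.0506·0.0477 ≈ 47.13 ⇒ 47.
Site M: row 0.1080–0.1735 (AQI 151–200). (200−151)·(0.1247−0.1080)/(0.1735−0.1080) + 151 = 49·0.0167/0.0655 + 151 ≈ 163.49 → 163.
Site J: row 0.1080–0.1735 (AQI 151–200). (200−151)·(0.1628−0.1080)/(0.1735−0.1080) + 151 = 49·0.0548/0.0655 + 151 ≈ 192.00 → 192.
Site D: row 0.0730–0.1079 (AQI 101–150). (150−101)·(0.0888−0.0730)/(0.1079−0.0730) + 101 = 49·0.0158/0.0349 + 101 ≈ 123.18 → 123.
Site B: row 0.1080–0.1735 (AQI 151–200). (200−151)·(0.1148−0.1080)/(0.1735−0.1080) + 151 = 49·0.0068/0.0655 + 151 ≈ 156.09 → 156.
AQIs: Site C=47, Site M=163, Site J=192, Site D=123, Site B=156. Sum = 47 + 163 + 192 + 123 + 156 = 681.

681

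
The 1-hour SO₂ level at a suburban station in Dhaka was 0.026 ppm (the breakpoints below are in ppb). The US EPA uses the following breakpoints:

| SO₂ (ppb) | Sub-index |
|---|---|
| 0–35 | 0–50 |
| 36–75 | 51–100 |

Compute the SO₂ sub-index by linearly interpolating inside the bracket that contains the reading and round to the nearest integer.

Convert: 0.026 ppm = 26 ppb.
SO₂: 26 ∈ [0, 35] ↔ index [0, 50].
0 + (26−0)·(50−0)/(35−0) = 0 + 26·50/35 ≈ 37.14, so AQI = 37.
AQI 37 falls in the Good category.

37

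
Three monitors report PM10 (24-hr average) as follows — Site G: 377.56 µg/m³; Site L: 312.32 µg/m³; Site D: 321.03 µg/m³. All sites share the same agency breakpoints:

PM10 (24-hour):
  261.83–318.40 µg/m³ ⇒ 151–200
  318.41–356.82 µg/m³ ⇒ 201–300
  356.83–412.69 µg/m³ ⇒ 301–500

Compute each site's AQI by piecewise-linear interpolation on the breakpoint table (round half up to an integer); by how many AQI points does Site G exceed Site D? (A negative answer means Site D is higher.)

Site G: row 356.83–412.69 (AQI 301–500). (500−301)·(377.56−356.83)/(412.69−356.83) + 301 = 199·20.73/55.86 + 301 ≈ 374.85 → 375.
Site L: 312.32 lies in 261.83–318.40, so I_lo=151, I_hi=200, C_lo=261.83, C_hi=318.40.
(200−151)/(318.40−261.83) × (312.32−261.83) + 151 = 49/56.57 × 50.49 + 151 ≈ 194.73 → 195.
Site D: 321.03 ∈ [318.41, 356.82] ↔ index [201, 300].
201 + (321.03−318.41)·(300−201)/(356.82−318.41) = 201 + 2.62·99/38.41 ≈ 207.75, so AQI = 208.
AQIs: Site G=375, Site L=195, Site D=208. Site G (375) − Site D (208) = 167.

167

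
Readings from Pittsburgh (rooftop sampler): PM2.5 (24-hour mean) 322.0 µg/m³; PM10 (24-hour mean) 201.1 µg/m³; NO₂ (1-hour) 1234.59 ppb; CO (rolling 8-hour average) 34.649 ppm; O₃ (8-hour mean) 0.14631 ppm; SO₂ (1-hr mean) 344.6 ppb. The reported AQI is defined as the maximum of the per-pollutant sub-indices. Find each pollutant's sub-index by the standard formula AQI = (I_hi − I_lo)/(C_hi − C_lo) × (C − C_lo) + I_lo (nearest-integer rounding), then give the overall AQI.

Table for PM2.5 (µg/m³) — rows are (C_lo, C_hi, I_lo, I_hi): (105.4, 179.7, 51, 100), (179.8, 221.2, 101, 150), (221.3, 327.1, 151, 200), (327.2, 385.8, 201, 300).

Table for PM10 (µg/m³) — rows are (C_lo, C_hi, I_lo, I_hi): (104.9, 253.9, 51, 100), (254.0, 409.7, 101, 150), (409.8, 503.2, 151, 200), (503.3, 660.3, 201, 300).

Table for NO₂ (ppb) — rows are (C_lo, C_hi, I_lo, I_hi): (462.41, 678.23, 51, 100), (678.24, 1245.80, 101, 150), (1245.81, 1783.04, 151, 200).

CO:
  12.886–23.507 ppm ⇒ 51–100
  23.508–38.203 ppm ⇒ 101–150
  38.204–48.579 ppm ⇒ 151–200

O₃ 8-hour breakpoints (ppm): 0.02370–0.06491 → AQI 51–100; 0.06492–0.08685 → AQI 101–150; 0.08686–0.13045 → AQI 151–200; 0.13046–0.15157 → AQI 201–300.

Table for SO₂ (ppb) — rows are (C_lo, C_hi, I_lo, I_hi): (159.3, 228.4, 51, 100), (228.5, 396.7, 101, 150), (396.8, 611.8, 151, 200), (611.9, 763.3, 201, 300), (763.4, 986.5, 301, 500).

275

PM2.5 322.0: bracket 221.3–327.1 → index 151–200; slope 49/105.8, offset 100.7.
AQI = 151 + 49/105.8·100.7 ≈ 197.64 ⇒ 198.
PM10 201.1: bracket 104.9–253.9 → index 51–100; slope 49/149.0, offset 96.2.
AQI = 51 + 49/149.0·96.2 ≈ 82.64 ⇒ 83.
NO₂ 1234.59: bracket 678.24–1245.80 → index 101–150; slope 49/567.56, offset 556.35.
AQI = 101 + 49/567.56·556.35 ≈ 149.03 ⇒ 149.
CO 34.649: bracket 23.508–38.203 → index 101–150; slope 49/14.695, offset 11.141.
AQI = 101 + 49/14.695·11.141 ≈ 138.15 ⇒ 138.
O₃: 0.14631 lies in 0.13046–0.15157, so I_lo=201, I_hi=300, C_lo=0.13046, C_hi=0.15157.
(300−201)/(0.15157−0.13046) × (0.14631−0.13046) + 201 = 99/0.02111 × 0.01585 + 201 ≈ 275.33 → 275.
SO₂: 344.6 lies in 228.5–396.7, so I_lo=101, I_hi=150, C_lo=228.5, C_hi=396.7.
(150−101)/(396.7−228.5) × (344.6−228.5) + 101 = 49/168.2 × 116.1 + 101 ≈ 134.82 → 135.
Sub-indices: PM2.5→198, PM10→83, NO₂→149, CO→138, O₃→275, SO₂→135. Overall AQI = max = 275; dominant pollutant is O₃.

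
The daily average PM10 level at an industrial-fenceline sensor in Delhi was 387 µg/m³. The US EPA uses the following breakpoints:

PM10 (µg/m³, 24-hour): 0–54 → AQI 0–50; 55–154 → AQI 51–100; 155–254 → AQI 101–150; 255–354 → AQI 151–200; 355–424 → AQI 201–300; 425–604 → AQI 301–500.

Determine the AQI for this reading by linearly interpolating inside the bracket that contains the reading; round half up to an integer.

247

PM10: row 355–424 (AQI 201–300). (300−201)·(387−355)/(424−355) + 201 = 99·32/69 + 201 ≈ 246.91 → 247.
AQI 247 falls in the Very Unhealthy category.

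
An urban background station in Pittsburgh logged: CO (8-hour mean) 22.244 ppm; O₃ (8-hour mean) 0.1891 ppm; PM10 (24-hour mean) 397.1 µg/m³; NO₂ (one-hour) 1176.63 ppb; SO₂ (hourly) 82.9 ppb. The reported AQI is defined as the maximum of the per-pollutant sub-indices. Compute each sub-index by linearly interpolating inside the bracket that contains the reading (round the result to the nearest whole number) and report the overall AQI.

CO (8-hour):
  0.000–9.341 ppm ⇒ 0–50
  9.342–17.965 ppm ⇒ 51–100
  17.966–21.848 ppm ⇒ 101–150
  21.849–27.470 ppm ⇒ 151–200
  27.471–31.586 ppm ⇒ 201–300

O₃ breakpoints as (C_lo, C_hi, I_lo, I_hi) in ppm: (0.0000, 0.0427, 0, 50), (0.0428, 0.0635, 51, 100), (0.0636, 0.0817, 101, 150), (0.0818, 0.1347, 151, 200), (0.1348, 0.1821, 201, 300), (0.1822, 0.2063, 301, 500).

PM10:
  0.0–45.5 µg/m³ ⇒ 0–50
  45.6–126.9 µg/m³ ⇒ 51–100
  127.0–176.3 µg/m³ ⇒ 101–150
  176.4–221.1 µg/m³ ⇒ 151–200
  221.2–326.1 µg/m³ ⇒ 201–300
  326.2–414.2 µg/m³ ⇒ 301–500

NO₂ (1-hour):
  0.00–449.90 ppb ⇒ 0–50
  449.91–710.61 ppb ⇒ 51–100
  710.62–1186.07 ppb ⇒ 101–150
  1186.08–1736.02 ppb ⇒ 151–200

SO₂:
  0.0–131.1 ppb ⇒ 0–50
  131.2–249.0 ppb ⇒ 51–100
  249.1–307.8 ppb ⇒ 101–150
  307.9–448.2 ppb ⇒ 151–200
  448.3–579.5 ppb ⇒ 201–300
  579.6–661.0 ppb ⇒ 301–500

461

CO: 22.244 ∈ [21.849, 27.470] ↔ index [151, 200].
151 + (22.244−21.849)·(200−151)/(27.470−21.849) = 151 + 0.395·49/5.621 ≈ 154.44, so AQI = 154.
O₃: 0.1891 lies in 0.1822–0.2063, so I_lo=301, I_hi=500, C_lo=0.1822, C_hi=0.2063.
(500−301)/(0.2063−0.1822) × (0.1891−0.1822) + 301 = 199/0.0241 × 0.0069 + 301 ≈ 357.98 → 358.
PM10: 397.1 lies in 326.2–414.2, so I_lo=301, I_hi=500, C_lo=326.2, C_hi=414.2.
(500−301)/(414.2−326.2) × (397.1−326.2) + 301 = 199/88.0 × 70.9 + 301 ≈ 461.33 → 461.
NO₂: 1176.63 lies in 710.62–1186.07, so I_lo=101, I_hi=150, C_lo=710.62, C_hi=1186.07.
(150−101)/(1186.07−710.62) × (1176.63−710.62) + 101 = 49/475.45 × 466.01 + 101 ≈ 149.03 → 149.
SO₂: 82.9 ∈ [0.0, 131.1] ↔ index [0, 50].
0 + (82.9−0.0)·(50−0)/(131.1−0.0) = 0 + 82.9·50/131.1 ≈ 31.62, so AQI = 32.
Sub-indices: CO→154, O₃→358, PM10→461, NO₂→149, SO₂→32. Overall AQI = max = 461; dominant pollutant is PM10.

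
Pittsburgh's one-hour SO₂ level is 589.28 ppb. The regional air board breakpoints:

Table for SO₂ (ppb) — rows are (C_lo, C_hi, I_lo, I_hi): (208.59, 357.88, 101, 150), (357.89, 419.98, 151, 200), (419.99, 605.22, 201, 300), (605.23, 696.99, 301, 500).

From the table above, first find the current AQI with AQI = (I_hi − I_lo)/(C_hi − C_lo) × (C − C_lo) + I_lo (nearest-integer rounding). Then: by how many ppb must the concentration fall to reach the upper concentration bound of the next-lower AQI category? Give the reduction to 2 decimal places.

SO₂: 589.28 ∈ [419.99, 605.22] ↔ index [201, 300].
201 + (589.28−419.99)·(300−201)/(605.22−419.99) = 201 + 169.29·99/185.23 ≈ 291.48, so AQI = 291.
Current AQI 291 is in the Very Unhealthy range (201–300). The next-lower category tops out at AQI 200, whose upper concentration bound is 419.98 ppb.
Reduction needed = 589.28 − 419.98 = 169.30 ppb.

169.30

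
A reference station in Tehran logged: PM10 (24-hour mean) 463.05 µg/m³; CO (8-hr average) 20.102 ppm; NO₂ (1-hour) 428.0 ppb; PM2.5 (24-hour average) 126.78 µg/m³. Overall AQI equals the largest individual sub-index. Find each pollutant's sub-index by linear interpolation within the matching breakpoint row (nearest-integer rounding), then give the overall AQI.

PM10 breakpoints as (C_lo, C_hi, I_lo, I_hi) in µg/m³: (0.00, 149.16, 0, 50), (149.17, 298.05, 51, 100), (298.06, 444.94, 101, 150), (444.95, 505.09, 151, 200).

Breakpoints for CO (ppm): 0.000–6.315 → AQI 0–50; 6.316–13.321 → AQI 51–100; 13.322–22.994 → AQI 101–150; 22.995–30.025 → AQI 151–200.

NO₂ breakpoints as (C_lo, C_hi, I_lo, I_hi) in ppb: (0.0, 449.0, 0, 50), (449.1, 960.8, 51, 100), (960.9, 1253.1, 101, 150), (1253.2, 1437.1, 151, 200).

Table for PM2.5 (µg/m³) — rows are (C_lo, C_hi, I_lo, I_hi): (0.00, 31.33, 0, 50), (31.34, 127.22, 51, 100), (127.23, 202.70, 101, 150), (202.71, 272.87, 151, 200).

PM10: row 444.95–505.09 (AQI 151–200). (200−151)·(463.05−444.95)/(505.09−444.95) + 151 = 49·18.10/60.14 + 151 ≈ 165.75 → 166.
CO: row 13.322–22.994 (AQI 101–150). (150−101)·(20.102−13.322)/(22.994−13.322) + 101 = 49·6.780/9.672 + 101 ≈ 135.35 → 135.
NO₂: 428.0 lies in 0.0–449.0, so I_lo=0, I_hi=50, C_lo=0.0, C_hi=449.0.
(50−0)/(449.0−0.0) × (428.0−0.0) + 0 = 50/449.0 × 428.0 + 0 ≈ 47.66 → 48.
PM2.5 126.78: bracket 31.34–127.22 → index 51–100; slope 49/95.88, offset 95.44.
AQI = 51 + 49/95.88·95.44 ≈ 99.78 ⇒ 100.
Sub-indices: PM10→166, CO→135, NO₂→48, PM2.5→100. Overall AQI = max = 166; dominant pollutant is PM10.

166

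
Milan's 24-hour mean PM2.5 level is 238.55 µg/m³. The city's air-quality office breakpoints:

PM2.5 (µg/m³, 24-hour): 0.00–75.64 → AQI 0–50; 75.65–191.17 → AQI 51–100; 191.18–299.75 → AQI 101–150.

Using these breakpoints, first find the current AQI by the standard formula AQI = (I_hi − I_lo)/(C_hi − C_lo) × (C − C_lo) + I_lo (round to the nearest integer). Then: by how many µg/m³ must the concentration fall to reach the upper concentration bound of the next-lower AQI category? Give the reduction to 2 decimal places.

PM2.5: 238.55 lies in 191.18–299.75, so I_lo=101, I_hi=150, C_lo=191.18, C_hi=299.75.
(150−101)/(299.75−191.18) × (238.55−191.18) + 101 = 49/108.57 × 47.37 + 101 ≈ 122.38 → 122.
Current AQI 122 is in the Unhealthy for Sensitive Groups range (101–150). The next-lower category tops out at AQI 100, whose upper concentration bound is 191.17 µg/m³.
Reduction needed = 238.55 − 191.17 = 47.38 µg/m³.

47.38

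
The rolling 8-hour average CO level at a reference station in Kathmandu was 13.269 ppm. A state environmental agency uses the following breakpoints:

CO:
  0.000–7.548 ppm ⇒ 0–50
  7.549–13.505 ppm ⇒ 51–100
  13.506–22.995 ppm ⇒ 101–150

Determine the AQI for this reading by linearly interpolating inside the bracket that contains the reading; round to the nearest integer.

98

CO: 13.269 ∈ [7.549, 13.505] ↔ index [51, 100].
51 + (13.269−7.549)·(100−51)/(13.505−7.549) = 51 + 5.720·49/5.956 ≈ 98.06, so AQI = 98.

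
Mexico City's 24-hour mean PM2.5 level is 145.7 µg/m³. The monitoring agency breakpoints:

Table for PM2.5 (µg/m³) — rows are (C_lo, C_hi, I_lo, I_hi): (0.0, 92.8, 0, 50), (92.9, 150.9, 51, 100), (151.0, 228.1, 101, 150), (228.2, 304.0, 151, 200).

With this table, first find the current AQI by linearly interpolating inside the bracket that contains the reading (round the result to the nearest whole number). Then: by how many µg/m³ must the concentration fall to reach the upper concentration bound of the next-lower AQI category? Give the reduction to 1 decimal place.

52.9

PM2.5: row 92.9–150.9 (AQI 51–100). (100−51)·(145.7−92.9)/(150.9−92.9) + 51 = 49·52.8/58.0 + 51 ≈ 95.61 → 96.
Current AQI 96 is in the Moderate range (51–100). The next-lower category tops out at AQI 50, whose upper concentration bound is 92.8 µg/m³.
Reduction needed = 145.7 − 92.8 = 52.9 µg/m³.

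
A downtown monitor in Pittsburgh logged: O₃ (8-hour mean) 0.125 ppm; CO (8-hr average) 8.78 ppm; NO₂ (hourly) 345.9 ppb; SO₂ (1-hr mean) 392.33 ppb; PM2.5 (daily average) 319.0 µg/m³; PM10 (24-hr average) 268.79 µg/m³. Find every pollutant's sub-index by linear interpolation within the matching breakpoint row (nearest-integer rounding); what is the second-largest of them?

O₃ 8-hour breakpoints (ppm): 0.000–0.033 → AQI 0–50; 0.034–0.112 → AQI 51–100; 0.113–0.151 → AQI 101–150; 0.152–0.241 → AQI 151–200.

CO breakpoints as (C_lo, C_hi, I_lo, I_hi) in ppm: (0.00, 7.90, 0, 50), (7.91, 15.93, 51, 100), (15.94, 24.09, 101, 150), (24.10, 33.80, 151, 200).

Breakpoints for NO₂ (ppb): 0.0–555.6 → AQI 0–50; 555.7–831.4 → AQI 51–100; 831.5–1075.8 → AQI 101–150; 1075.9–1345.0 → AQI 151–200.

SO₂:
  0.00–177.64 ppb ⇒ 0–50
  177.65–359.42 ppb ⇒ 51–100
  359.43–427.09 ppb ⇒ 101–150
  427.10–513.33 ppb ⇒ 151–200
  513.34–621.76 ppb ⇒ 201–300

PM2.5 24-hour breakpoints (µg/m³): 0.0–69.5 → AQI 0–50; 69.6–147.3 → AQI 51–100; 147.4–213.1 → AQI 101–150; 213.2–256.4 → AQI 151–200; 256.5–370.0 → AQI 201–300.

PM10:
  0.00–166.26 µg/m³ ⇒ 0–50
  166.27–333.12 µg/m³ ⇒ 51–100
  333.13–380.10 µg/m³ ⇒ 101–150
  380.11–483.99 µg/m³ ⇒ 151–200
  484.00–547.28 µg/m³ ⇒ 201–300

125

O₃: 0.125 ∈ [0.113, 0.151] ↔ index [101, 150].
101 + (0.125−0.113)·(150−101)/(0.151−0.113) = 101 + 0.012·49/0.038 ≈ 116.47, so AQI = 116.
CO: 8.78 lies in 7.91–15.93, so I_lo=51, I_hi=100, C_lo=7.91, C_hi=15.93.
(100−51)/(15.93−7.91) × (8.78−7.91) + 51 = 49/8.02 × 0.87 + 51 ≈ 56.32 → 56.
NO₂: 345.9 lies in 0.0–555.6, so I_lo=0, I_hi=50, C_lo=0.0, C_hi=555.6.
(50−0)/(555.6−0.0) × (345.9−0.0) + 0 = 50/555.6 × 345.9 + 0 ≈ 31.13 → 31.
SO₂ 392.33: bracket 359.43–427.09 → index 101–150; slope 49/67.66, offset 32.90.
AQI = 101 + 49/67.66·32.90 ≈ 124.83 ⇒ 125.
PM2.5 319.0: bracket 256.5–370.0 → index 201–300; slope 99/113.5, offset 62.5.
AQI = 201 + 99/113.5·62.5 ≈ 255.52 ⇒ 256.
PM10: 268.79 lies in 166.27–333.12, so I_lo=51, I_hi=100, C_lo=166.27, C_hi=333.12.
(100−51)/(333.12−166.27) × (268.79−166.27) + 51 = 49/166.85 × 102.52 + 51 ≈ 81.11 → 81.
Sub-indices: O₃→116, CO→56, NO₂→31, SO₂→125, PM2.5→256, PM10→81. Ranked high→low: 256, 125, 116, 81, 56, 31. Second-highest sub-index = 125.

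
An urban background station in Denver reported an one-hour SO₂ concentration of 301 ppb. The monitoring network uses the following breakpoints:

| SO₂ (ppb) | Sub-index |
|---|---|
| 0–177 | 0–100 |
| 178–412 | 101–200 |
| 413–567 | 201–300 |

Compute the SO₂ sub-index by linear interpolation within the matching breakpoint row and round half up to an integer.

SO₂: 301 ∈ [178, 412] ↔ index [101, 200].
101 + (301−178)·(200−101)/(412−178) = 101 + 123·99/234 ≈ 153.04, so AQI = 153.

153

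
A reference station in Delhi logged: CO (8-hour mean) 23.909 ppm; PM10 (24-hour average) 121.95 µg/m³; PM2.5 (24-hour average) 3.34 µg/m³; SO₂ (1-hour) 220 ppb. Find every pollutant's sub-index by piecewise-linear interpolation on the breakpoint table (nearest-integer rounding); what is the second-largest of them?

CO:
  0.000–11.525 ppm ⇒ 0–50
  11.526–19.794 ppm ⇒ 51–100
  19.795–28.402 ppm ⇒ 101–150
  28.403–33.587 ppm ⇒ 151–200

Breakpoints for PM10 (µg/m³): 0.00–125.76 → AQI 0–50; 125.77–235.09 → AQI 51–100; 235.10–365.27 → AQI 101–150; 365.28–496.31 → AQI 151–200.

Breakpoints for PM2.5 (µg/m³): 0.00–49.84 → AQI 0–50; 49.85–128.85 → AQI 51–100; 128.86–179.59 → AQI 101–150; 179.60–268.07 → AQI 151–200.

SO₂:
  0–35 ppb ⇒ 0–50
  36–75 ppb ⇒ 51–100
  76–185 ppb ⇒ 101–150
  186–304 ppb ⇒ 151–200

124

CO: 23.909 lies in 19.795–28.402, so I_lo=101, I_hi=150, C_lo=19.795, C_hi=28.402.
(150−101)/(28.402−19.795) × (23.909−19.795) + 101 = 49/8.607 × 4.114 + 101 ≈ 124.42 → 124.
PM10: 121.95 ∈ [0.00, 125.76] ↔ index [0, 50].
0 + (121.95−0.00)·(50−0)/(125.76−0.00) = 0 + 121.95·50/125.76 ≈ 48.49, so AQI = 48.
PM2.5: 3.34 lies in 0.00–49.84, so I_lo=0, I_hi=50, C_lo=0.00, C_hi=49.84.
(50−0)/(49.84−0.00) × (3.34−0.00) + 0 = 50/49.84 × 3.34 + 0 ≈ 3.35 → 3.
SO₂: row 186–304 (AQI 151–200). (200−151)·(220−186)/(304−186) + 151 = 49·34/118 + 151 ≈ 165.12 → 165.
Sub-indices: CO→124, PM10→48, PM2.5→3, SO₂→165. Ranked high→low: 165, 124, 48, 3. Second-highest sub-index = 124.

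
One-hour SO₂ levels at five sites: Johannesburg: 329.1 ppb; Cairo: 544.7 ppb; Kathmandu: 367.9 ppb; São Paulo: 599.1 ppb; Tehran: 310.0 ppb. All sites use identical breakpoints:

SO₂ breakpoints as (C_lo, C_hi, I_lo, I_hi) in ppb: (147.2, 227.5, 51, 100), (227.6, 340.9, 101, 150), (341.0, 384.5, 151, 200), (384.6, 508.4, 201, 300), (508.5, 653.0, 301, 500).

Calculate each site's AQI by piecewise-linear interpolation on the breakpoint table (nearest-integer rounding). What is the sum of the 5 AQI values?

Johannesburg: 329.1 ∈ [227.6, 340.9] ↔ index [101, 150].
101 + (329.1−227.6)·(150−101)/(340.9−227.6) = 101 + 101.5·49/113.3 ≈ 144.90, so AQI = 145.
Cairo 544.7: bracket 508.5–653.0 → index 301–500; slope 199/144.5, offset 36.2.
AQI = 301 + 199/144.5·36.2 ≈ 350.85 ⇒ 351.
Kathmandu: row 341.0–384.5 (AQI 151–200). (200−151)·(367.9−341.0)/(384.5−341.0) + 151 = 49·26.9/43.5 + 151 ≈ 181.30 → 181.
São Paulo 599.1: bracket 508.5–653.0 → index 301–500; slope 199/144.5, offset 90.6.
AQI = 301 + 199/144.5·90.6 ≈ 425.77 ⇒ 426.
Tehran: 310.0 ∈ [227.6, 340.9] ↔ index [101, 150].
101 + (310.0−227.6)·(150−101)/(340.9−227.6) = 101 + 82.4·49/113.3 ≈ 136.64, so AQI = 137.
AQIs: Johannesburg=145, Cairo=351, Kathmandu=181, São Paulo=426, Tehran=137. Sum = 145 + 351 + 181 + 426 + 137 = 1240.

1240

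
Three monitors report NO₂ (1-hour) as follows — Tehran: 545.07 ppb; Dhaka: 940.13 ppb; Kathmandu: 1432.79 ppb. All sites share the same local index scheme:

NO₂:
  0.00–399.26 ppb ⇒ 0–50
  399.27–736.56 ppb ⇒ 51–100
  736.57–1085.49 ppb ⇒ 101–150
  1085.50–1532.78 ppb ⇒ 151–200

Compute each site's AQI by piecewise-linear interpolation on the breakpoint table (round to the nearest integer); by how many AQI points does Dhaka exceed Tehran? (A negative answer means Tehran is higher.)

Tehran: row 399.27–736.56 (AQI 51–100). (100−51)·(545.07−399.27)/(736.56−399.27) + 51 = 49·145.80/337.29 + 51 ≈ 72.18 → 72.
Dhaka: row 736.57–1085.49 (AQI 101–150). (150−101)·(940.13−736.57)/(1085.49−736.57) + 101 = 49·203.56/348.92 + 101 ≈ 129.59 → 130.
Kathmandu: row 1085.50–1532.78 (AQI 151–200). (200−151)·(1432.79−1085.50)/(1532.78−1085.50) + 151 = 49·347.29/447.28 + 151 ≈ 189.05 → 189.
AQIs: Tehran=72, Dhaka=130, Kathmandu=189. Dhaka (130) − Tehran (72) = 58.

58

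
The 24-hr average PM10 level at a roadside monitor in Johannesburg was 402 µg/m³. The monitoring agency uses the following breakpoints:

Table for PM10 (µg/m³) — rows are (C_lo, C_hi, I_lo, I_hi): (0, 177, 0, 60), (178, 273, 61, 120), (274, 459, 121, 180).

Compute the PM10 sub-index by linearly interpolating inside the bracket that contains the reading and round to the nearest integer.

162

PM10 402: bracket 274–459 → index 121–180; slope 59/185, offset 128.
AQI = 121 + 59/185·128 ≈ 161.82 ⇒ 162.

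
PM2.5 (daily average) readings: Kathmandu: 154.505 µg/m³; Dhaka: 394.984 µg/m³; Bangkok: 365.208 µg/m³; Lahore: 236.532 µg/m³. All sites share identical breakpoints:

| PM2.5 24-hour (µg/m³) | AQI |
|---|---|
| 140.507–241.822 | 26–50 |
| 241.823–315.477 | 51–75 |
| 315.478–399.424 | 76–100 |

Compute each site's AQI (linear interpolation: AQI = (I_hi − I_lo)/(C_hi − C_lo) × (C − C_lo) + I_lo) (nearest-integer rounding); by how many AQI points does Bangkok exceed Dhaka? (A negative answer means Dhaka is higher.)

Kathmandu: 154.505 ∈ [140.507, 241.822] ↔ index [26, 50].
26 + (154.505−140.507)·(50−26)/(241.822−140.507) = 26 + 13.998·24/101.315 ≈ 29.32, so AQI = 29.
Dhaka: 394.984 ∈ [315.478, 399.424] ↔ index [76, 100].
76 + (394.984−315.478)·(100−76)/(399.424−315.478) = 76 + 79.506·24/83.946 ≈ 98.73, so AQI = 99.
Bangkok: row 315.478–399.424 (AQI 76–100). (100−76)·(365.208−315.478)/(399.424−315.478) + 76 = 24·49.730/83.946 + 76 ≈ 90.22 → 90.
Lahore: 236.532 lies in 140.507–241.822, so I_lo=26, I_hi=50, C_lo=140.507, C_hi=241.822.
(50−26)/(241.822−140.507) × (236.532−140.507) + 26 = 24/101.315 × 96.025 + 26 ≈ 48.75 → 49.
AQIs: Kathmandu=29, Dhaka=99, Bangkok=90, Lahore=49. Bangkok (90) − Dhaka (99) = -9.

-9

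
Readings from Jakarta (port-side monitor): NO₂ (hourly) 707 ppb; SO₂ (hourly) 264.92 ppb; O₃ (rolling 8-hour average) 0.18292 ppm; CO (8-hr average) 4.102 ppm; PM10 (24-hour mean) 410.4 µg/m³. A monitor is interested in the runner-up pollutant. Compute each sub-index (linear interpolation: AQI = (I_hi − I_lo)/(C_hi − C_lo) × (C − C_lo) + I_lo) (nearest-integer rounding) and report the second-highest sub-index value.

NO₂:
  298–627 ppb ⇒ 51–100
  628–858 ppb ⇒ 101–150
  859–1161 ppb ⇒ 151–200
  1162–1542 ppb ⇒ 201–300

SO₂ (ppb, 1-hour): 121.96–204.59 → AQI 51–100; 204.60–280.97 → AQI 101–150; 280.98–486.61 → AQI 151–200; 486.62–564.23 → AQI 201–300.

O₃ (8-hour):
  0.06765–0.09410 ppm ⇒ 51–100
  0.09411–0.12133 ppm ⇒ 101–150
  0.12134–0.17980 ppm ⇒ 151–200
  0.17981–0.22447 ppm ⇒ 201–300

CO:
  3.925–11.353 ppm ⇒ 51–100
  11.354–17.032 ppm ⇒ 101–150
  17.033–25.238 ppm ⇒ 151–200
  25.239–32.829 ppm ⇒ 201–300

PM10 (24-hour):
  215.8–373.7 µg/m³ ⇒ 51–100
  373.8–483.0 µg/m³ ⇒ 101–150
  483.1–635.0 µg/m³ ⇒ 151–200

NO₂: 707 lies in 628–858, so I_lo=101, I_hi=150, C_lo=628, C_hi=858.
(150−101)/(858−628) × (707−628) + 101 = 49/230 × 79 + 101 ≈ 117.83 → 118.
SO₂: 264.92 lies in 204.60–280.97, so I_lo=101, I_hi=150, C_lo=204.60, C_hi=280.97.
(150−101)/(280.97−204.60) × (264.92−204.60) + 101 = 49/76.37 × 60.32 + 101 ≈ 139.70 → 140.
O₃: row 0.17981–0.22447 (AQI 201–300). (300−201)·(0.18292−0.17981)/(0.22447−0.17981) + 201 = 99·0.00311/0.04466 + 201 ≈ 207.89 → 208.
CO: row 3.925–11.353 (AQI 51–100). (100−51)·(4.102−3.925)/(11.353−3.925) + 51 = 49·0.177/7.428 + 51 ≈ 52.17 → 52.
PM10: 410.4 ∈ [373.8, 483.0] ↔ index [101, 150].
101 + (410.4−373.8)·(150−101)/(483.0−373.8) = 101 + 36.6·49/109.2 ≈ 117.42, so AQI = 117.
Sub-indices: NO₂→118, SO₂→140, O₃→208, CO→52, PM10→117. Ranked high→low: 208, 140, 118, 117, 52. Second-highest sub-index = 140.

140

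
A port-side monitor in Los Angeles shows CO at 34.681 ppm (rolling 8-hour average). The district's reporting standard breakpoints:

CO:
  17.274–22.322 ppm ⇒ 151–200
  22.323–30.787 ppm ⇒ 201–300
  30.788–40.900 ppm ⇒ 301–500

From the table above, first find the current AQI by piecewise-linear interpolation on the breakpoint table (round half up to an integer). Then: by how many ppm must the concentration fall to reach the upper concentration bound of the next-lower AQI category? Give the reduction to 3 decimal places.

3.894

CO: 34.681 lies in 30.788–40.900, so I_lo=301, I_hi=500, C_lo=30.788, C_hi=40.900.
(500−301)/(40.900−30.788) × (34.681−30.788) + 301 = 199/10.112 × 3.893 + 301 ≈ 377.61 → 378.
Current AQI 378 is in the Hazardous range (301–500). The next-lower category tops out at AQI 300, whose upper concentration bound is 30.787 ppm.
Reduction needed = 34.681 − 30.787 = 3.894 ppm.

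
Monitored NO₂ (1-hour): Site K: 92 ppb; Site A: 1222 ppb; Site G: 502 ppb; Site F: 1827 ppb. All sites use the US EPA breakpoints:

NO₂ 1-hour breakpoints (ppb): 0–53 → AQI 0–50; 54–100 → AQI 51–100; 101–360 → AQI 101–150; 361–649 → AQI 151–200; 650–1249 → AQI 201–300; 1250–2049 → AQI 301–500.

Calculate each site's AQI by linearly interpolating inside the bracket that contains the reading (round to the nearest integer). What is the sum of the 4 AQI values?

1007

Site K: row 54–100 (AQI 51–100). (100−51)·(92−54)/(100−54) + 51 = 49·38/46 + 51 ≈ 91.48 → 91.
Site A: row 650–1249 (AQI 201–300). (300−201)·(1222−650)/(1249−650) + 201 = 99·572/599 + 201 ≈ 295.54 → 296.
Site G: row 361–649 (AQI 151–200). (200−151)·(502−361)/(649−361) + 151 = 49·141/288 + 151 ≈ 174.99 → 175.
Site F 1827: bracket 1250–2049 → index 301–500; slope 199/799, offset 577.
AQI = 301 + 199/799·577 ≈ 444.71 ⇒ 445.
AQIs: Site K=91, Site A=296, Site G=175, Site F=445. Sum = 91 + 296 + 175 + 445 = 1007.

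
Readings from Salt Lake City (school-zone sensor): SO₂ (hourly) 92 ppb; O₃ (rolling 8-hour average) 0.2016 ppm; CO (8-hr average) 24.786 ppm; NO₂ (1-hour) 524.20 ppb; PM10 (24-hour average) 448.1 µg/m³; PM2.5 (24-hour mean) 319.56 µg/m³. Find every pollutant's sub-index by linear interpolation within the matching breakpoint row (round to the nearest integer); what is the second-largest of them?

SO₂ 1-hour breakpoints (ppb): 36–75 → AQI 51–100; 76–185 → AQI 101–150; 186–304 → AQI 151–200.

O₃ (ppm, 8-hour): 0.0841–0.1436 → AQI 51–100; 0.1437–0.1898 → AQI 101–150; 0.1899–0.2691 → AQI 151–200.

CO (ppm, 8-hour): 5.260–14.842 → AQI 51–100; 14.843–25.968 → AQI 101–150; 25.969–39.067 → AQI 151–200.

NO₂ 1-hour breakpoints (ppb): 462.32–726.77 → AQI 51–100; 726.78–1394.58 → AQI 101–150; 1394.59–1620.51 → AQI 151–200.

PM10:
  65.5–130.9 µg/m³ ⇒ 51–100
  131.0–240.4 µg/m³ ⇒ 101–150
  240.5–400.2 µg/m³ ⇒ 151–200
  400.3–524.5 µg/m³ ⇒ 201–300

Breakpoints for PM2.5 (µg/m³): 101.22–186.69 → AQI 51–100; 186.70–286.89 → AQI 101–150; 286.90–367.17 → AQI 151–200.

SO₂: 92 ∈ [76, 185] ↔ index [101, 150].
101 + (92−76)·(150−101)/(185−76) = 101 + 16·49/109 ≈ 108.19, so AQI = 108.
O₃: 0.2016 lies in 0.1899–0.2691, so I_lo=151, I_hi=200, C_lo=0.1899, C_hi=0.2691.
(200−151)/(0.2691−0.1899) × (0.2016−0.1899) + 151 = 49/0.0792 × 0.0117 + 151 ≈ 158.24 → 158.
CO 24.786: bracket 14.843–25.968 → index 101–150; slope 49/11.125, offset 9.943.
AQI = 101 + 49/11.125·9.943 ≈ 144.79 ⇒ 145.
NO₂: 524.20 ∈ [462.32, 726.77] ↔ index [51, 100].
51 + (524.20−462.32)·(100−51)/(726.77−462.32) = 51 + 61.88·49/264.45 ≈ 62.47, so AQI = 62.
PM10 448.1: bracket 400.3–524.5 → index 201–300; slope 99/124.2, offset 47.8.
AQI = 201 + 99/124.2·47.8 ≈ 239.10 ⇒ 239.
PM2.5: 319.56 ∈ [286.90, 367.17] ↔ index [151, 200].
151 + (319.56−286.90)·(200−151)/(367.17−286.90) = 151 + 32.66·49/80.27 ≈ 170.94, so AQI = 171.
Sub-indices: SO₂→108, O₃→158, CO→145, NO₂→62, PM10→239, PM2.5→171. Ranked high→low: 239, 171, 158, 145, 108, 62. Second-highest sub-index = 171.

171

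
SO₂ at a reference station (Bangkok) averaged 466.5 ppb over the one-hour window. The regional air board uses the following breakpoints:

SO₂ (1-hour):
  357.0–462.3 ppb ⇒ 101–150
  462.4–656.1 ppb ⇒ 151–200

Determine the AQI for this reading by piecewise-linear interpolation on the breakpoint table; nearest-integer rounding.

152

SO₂: 466.5 ∈ [462.4, 656.1] ↔ index [151, 200].
151 + (466.5−462.4)·(200−151)/(656.1−462.4) = 151 + 4.1·49/193.7 ≈ 152.04, so AQI = 152.
AQI 152 falls in the Unhealthy category.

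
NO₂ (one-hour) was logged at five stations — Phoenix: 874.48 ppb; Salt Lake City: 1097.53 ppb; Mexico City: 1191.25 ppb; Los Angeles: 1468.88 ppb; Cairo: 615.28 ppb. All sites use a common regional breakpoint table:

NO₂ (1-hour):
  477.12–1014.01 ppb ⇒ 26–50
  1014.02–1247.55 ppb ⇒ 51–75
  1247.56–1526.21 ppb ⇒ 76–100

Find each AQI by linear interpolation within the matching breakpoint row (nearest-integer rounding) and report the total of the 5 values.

300

Phoenix: row 477.12–1014.01 (AQI 26–50). (50−26)·(874.48−477.12)/(1014.01−477.12) + 26 = 24·397.36/536.89 + 26 ≈ 43.76 → 44.
Salt Lake City 1097.53: bracket 1014.02–1247.55 → index 51–75; slope 24/233.53, offset 83.51.
AQI = 51 + 24/233.53·83.51 ≈ 59.58 ⇒ 60.
Mexico City: 1191.25 ∈ [1014.02, 1247.55] ↔ index [51, 75].
51 + (1191.25−1014.02)·(75−51)/(1247.55−1014.02) = 51 + 177.23·24/233.53 ≈ 69.21, so AQI = 69.
Los Angeles: 1468.88 lies in 1247.56–1526.21, so I_lo=76, I_hi=100, C_lo=1247.56, C_hi=1526.21.
(100−76)/(1526.21−1247.56) × (1468.88−1247.56) + 76 = 24/278.65 × 221.32 + 76 ≈ 95.06 → 95.
Cairo: row 477.12–1014.01 (AQI 26–50). (50−26)·(615.28−477.12)/(1014.01−477.12) + 26 = 24·138.16/536.89 + 26 ≈ 32.18 → 32.
AQIs: Phoenix=44, Salt Lake City=60, Mexico City=69, Los Angeles=95, Cairo=32. Sum = 44 + 60 + 69 + 95 + 32 = 300.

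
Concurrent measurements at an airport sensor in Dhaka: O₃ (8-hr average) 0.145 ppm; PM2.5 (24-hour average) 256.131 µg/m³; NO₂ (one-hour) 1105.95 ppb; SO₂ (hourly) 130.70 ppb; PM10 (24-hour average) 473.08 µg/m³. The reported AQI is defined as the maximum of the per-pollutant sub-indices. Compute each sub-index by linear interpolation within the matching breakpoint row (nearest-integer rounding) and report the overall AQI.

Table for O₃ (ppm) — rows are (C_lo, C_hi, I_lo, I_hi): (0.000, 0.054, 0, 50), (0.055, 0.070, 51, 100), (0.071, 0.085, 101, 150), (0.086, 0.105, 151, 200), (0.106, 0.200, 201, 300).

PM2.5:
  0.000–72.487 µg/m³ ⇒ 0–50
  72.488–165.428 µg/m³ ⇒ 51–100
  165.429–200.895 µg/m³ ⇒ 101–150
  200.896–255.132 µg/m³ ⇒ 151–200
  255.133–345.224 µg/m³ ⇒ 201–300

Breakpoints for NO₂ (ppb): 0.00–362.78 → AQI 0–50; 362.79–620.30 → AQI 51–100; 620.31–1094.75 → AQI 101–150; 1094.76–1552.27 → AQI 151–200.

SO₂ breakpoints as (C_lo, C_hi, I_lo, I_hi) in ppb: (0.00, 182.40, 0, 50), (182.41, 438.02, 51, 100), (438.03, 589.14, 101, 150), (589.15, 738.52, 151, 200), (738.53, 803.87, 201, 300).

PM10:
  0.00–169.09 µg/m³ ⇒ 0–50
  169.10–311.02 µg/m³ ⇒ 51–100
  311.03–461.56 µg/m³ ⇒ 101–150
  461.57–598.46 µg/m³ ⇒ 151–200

O₃: 0.145 lies in 0.106–0.200, so I_lo=201, I_hi=300, C_lo=0.106, C_hi=0.200.
(300−201)/(0.200−0.106) × (0.145−0.106) + 201 = 99/0.094 × 0.039 + 201 ≈ 242.07 → 242.
PM2.5: 256.131 ∈ [255.133, 345.224] ↔ index [201, 300].
201 + (256.131−255.133)·(300−201)/(345.224−255.133) = 201 + 0.998·99/90.091 ≈ 202.10, so AQI = 202.
NO₂ 1105.95: bracket 1094.76–1552.27 → index 151–200; slope 49/457.51, offset 11.19.
AQI = 151 + 49/457.51·11.19 ≈ 152.20 ⇒ 152.
SO₂ 130.70: bracket 0.00–182.40 → index 0–50; slope 50/182.40, offset 130.70.
AQI = 0 + 50/182.40·130.70 ≈ 35.83 ⇒ 36.
PM10: 473.08 lies in 461.57–598.46, so I_lo=151, I_hi=200, C_lo=461.57, C_hi=598.46.
(200−151)/(598.46−461.57) × (473.08−461.57) + 151 = 49/136.89 × 11.51 + 151 ≈ 155.12 → 155.
Sub-indices: O₃→242, PM2.5→202, NO₂→152, SO₂→36, PM10→155. Overall AQI = max = 242; dominant pollutant is O₃.

242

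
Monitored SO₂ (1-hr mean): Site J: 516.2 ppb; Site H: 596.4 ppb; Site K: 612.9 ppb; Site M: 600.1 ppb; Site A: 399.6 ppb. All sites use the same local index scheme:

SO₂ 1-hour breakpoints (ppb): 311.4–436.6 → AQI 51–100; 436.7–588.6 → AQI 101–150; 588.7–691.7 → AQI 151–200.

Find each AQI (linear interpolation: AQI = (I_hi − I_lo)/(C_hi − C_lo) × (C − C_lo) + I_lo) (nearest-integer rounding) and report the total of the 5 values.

687

Site J: 516.2 ∈ [436.7, 588.6] ↔ index [101, 150].
101 + (516.2−436.7)·(150−101)/(588.6−436.7) = 101 + 79.5·49/151.9 ≈ 126.65, so AQI = 127.
Site H: 596.4 lies in 588.7–691.7, so I_lo=151, I_hi=200, C_lo=588.7, C_hi=691.7.
(200−151)/(691.7−588.7) × (596.4−588.7) + 151 = 49/103.0 × 7.7 + 151 ≈ 154.66 → 155.
Site K: 612.9 ∈ [588.7, 691.7] ↔ index [151, 200].
151 + (612.9−588.7)·(200−151)/(691.7−588.7) = 151 + 24.2·49/103.0 ≈ 162.51, so AQI = 163.
Site M 600.1: bracket 588.7–691.7 → index 151–200; slope 49/103.0, offset 11.4.
AQI = 151 + 49/103.0·11.4 ≈ 156.42 ⇒ 156.
Site A: 399.6 ∈ [311.4, 436.6] ↔ index [51, 100].
51 + (399.6−311.4)·(100−51)/(436.6−311.4) = 51 + 88.2·49/125.2 ≈ 85.52, so AQI = 86.
AQIs: Site J=127, Site H=155, Site K=163, Site M=156, Site A=86. Sum = 127 + 155 + 163 + 156 + 86 = 687.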